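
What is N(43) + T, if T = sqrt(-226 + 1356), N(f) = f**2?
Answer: 1849 + sqrt(1130) ≈ 1882.6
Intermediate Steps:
T = sqrt(1130) ≈ 33.615
N(43) + T = 43**2 + sqrt(1130) = 1849 + sqrt(1130)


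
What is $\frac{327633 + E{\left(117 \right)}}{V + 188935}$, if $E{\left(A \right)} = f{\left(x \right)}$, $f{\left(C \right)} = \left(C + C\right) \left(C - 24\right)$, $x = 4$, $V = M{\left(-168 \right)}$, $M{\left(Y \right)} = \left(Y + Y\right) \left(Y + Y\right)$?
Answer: $\frac{327473}{301831} \approx 1.085$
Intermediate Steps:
$M{\left(Y \right)} = 4 Y^{2}$ ($M{\left(Y \right)} = 2 Y 2 Y = 4 Y^{2}$)
$V = 112896$ ($V = 4 \left(-168\right)^{2} = 4 \cdot 28224 = 112896$)
$f{\left(C \right)} = 2 C \left(-24 + C\right)$
$E{\left(A \right)} = -160$ ($E{\left(A \right)} = 2 \cdot 4 \left(-24 + 4\right) = 2 \cdot 4 \left(-20\right) = -160$)
$\frac{327633 + E{\left(117 \right)}}{V + 188935} = \frac{327633 - 160}{112896 + 188935} = \frac{327473}{301831}$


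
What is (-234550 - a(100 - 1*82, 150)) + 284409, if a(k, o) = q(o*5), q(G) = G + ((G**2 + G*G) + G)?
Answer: -1076641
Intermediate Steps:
q(G) = 2*G + 2*G**2 (q(G) = G + ((G**2 + G**2) + G) = G + (2*G**2 + G) = G + (G + 2*G**2) = 2*G + 2*G**2)
a(k, o) = 10*o*(1 + 5*o) (a(k, o) = 2*(o*5)*(1 + o*5) = 2*(5*o)*(1 + 5*o) = 10*o*(1 + 5*o))
(-234550 - a(100 - 1*82, 150)) + 284409 = (-234550 - 10*150*(1 + 5*150)) + 284409 = (-234550 - 10*150*(1 + 750)) + 284409 = (-234550 - 10*150*751) + 284409 = (-234550 - 1*1126500) + 284409 = (-234550 - 1126500) + 284409 = -1361050 + 284409 = -1076641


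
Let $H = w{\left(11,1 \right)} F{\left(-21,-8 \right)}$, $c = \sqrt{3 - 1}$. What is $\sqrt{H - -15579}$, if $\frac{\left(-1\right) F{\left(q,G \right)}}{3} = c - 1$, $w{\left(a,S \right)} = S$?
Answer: $\sqrt{15582 - 3 \sqrt{2}} \approx 124.81$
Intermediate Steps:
$c = \sqrt{2} \approx 1.4142$
$F{\left(q,G \right)} = 3 - 3 \sqrt{2}$ ($F{\left(q,G \right)} = - 3 \left(\sqrt{2} - 1\right) = - 3 \left(-1 + \sqrt{2}\right) = 3 - 3 \sqrt{2}$)
$H = 3 - 3 \sqrt{2}$ ($H = 1 \left(3 - 3 \sqrt{2}\right) = 3 - 3 \sqrt{2} \approx -1.2426$)
$\sqrt{H - -15579} = \sqrt{\left(3 - 3 \sqrt{2}\right) - -15579} = \sqrt{\left(3 - 3 \sqrt{2}\right) + \left(-5820 + 21399\right)} = \sqrt{\left(3 - 3 \sqrt{2}\right) + 15579} = \sqrt{15582 - 3 \sqrt{2}}$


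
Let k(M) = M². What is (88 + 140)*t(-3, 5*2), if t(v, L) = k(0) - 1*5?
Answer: -1140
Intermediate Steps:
t(v, L) = -5 (t(v, L) = 0² - 1*5 = 0 - 5 = -5)
(88 + 140)*t(-3, 5*2) = (88 + 140)*(-5) = 228*(-5) = -1140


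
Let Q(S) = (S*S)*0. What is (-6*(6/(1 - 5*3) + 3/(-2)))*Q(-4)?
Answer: 0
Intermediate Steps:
Q(S) = 0 (Q(S) = S**2*0 = 0)
(-6*(6/(1 - 5*3) + 3/(-2)))*Q(-4) = -6*(6/(1 - 5*3) + 3/(-2))*0 = -6*(6/(1 - 15) + 3*(-1/2))*0 = -6*(6/(-14) - 3/2)*0 = -6*(6*(-1/14) - 3/2)*0 = -6*(-3/7 - 3/2)*0 = -6*(-27/14)*0 = (81/7)*0 = 0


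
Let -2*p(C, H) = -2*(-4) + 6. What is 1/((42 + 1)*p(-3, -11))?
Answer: -1/301 ≈ -0.0033223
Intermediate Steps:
p(C, H) = -7 (p(C, H) = -(-2*(-4) + 6)/2 = -(8 + 6)/2 = -½*14 = -7)
1/((42 + 1)*p(-3, -11)) = 1/((42 + 1)*(-7)) = 1/(43*(-7)) = 1/(-301) = -1/301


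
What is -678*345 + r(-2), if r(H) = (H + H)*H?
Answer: -233902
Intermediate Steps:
r(H) = 2*H² (r(H) = (2*H)*H = 2*H²)
-678*345 + r(-2) = -678*345 + 2*(-2)² = -233910 + 2*4 = -233910 + 8 = -233902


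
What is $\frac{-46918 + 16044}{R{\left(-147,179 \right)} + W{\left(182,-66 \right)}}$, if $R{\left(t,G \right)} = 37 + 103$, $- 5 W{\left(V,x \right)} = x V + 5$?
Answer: $- \frac{154370}{12707} \approx -12.148$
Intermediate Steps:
$W{\left(V,x \right)} = -1 - \frac{V x}{5}$ ($W{\left(V,x \right)} = - \frac{x V + 5}{5} = - \frac{V x + 5}{5} = - \frac{5 + V x}{5} = -1 - \frac{V x}{5}$)
$R{\left(t,G \right)} = 140$
$\frac{-46918 + 16044}{R{\left(-147,179 \right)} + W{\left(182,-66 \right)}} = \frac{-46918 + 16044}{140 - \left(1 + \frac{182}{5} \left(-66\right)\right)} = - \frac{30874}{140 + \left(-1 + \frac{12012}{5}\right)} = - \frac{30874}{140 + \frac{12007}{5}} = - \frac{30874}{\frac{12707}{5}} = \left(-30874\right) \frac{5}{12707} = - \frac{154370}{12707}$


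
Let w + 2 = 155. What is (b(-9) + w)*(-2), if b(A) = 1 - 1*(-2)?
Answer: -312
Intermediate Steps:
w = 153 (w = -2 + 155 = 153)
b(A) = 3 (b(A) = 1 + 2 = 3)
(b(-9) + w)*(-2) = (3 + 153)*(-2) = 156*(-2) = -312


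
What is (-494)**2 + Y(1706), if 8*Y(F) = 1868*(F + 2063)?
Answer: 2248195/2 ≈ 1.1241e+6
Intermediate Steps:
Y(F) = 963421/2 + 467*F/2 (Y(F) = (1868*(F + 2063))/8 = (1868*(2063 + F))/8 = (3853684 + 1868*F)/8 = 963421/2 + 467*F/2)
(-494)**2 + Y(1706) = (-494)**2 + (963421/2 + (467/2)*1706) = 244036 + (963421/2 + 398351) = 244036 + 1760123/2 = 2248195/2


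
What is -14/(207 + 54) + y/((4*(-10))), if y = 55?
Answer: -2983/2088 ≈ -1.4286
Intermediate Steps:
-14/(207 + 54) + y/((4*(-10))) = -14/(207 + 54) + 55/((4*(-10))) = -14/261 + 55/(-40) = -14*1/261 + 55*(-1/40) = -14/261 - 11/8 = -2983/2088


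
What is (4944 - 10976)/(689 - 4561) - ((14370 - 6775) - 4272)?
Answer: -803789/242 ≈ -3321.4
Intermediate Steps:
(4944 - 10976)/(689 - 4561) - ((14370 - 6775) - 4272) = -6032/(-3872) - (7595 - 4272) = -6032*(-1/3872) - 1*3323 = 377/242 - 3323 = -803789/242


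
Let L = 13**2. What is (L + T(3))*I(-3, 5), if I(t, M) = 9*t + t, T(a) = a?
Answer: -5160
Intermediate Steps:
I(t, M) = 10*t
L = 169
(L + T(3))*I(-3, 5) = (169 + 3)*(10*(-3)) = 172*(-30) = -5160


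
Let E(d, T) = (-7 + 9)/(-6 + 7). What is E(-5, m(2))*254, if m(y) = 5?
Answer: 508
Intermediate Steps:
E(d, T) = 2 (E(d, T) = 2/1 = 2*1 = 2)
E(-5, m(2))*254 = 2*254 = 508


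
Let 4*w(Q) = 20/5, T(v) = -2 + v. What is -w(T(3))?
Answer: -1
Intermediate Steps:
w(Q) = 1 (w(Q) = (20/5)/4 = (20*(⅕))/4 = (¼)*4 = 1)
-w(T(3)) = -1*1 = -1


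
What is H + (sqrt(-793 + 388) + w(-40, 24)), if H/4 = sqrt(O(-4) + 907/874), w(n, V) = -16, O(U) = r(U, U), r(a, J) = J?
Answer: -16 + 9*I*sqrt(5) + 2*I*sqrt(2262786)/437 ≈ -16.0 + 27.009*I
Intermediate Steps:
O(U) = U
H = 2*I*sqrt(2262786)/437 (H = 4*sqrt(-4 + 907/874) = 4*sqrt(-2589/874) = 4*(I*sqrt(2262786)/874) = 2*I*sqrt(2262786)/437 ≈ 6.8845*I)
H + (sqrt(-793 + 388) + w(-40, 24)) = 2*I*sqrt(2262786)/437 + (sqrt(-793 + 388) - 16) = 2*I*sqrt(2262786)/437 + (sqrt(-405) - 16) = 2*I*sqrt(2262786)/437 + (9*I*sqrt(5) - 16) = 2*I*sqrt(2262786)/437 + (-16 + 9*I*sqrt(5)) = -16 + 9*I*sqrt(5) + 2*I*sqrt(2262786)/437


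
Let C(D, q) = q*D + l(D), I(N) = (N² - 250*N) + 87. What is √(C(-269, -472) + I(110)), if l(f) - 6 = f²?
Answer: √184022 ≈ 428.98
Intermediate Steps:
I(N) = 87 + N² - 250*N
l(f) = 6 + f²
C(D, q) = 6 + D² + D*q (C(D, q) = q*D + (6 + D²) = D*q + (6 + D²) = 6 + D² + D*q)
√(C(-269, -472) + I(110)) = √((6 + (-269)² - 269*(-472)) + (87 + 110² - 250*110)) = √((6 + 72361 + 126968) + (87 + 12100 - 27500)) = √(199335 - 15313) = √184022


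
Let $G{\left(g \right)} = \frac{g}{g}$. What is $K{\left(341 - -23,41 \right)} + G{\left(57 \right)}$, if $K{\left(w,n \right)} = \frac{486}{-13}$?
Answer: $- \frac{473}{13} \approx -36.385$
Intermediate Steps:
$K{\left(w,n \right)} = - \frac{486}{13}$ ($K{\left(w,n \right)} = 486 \left(- \frac{1}{13}\right) = - \frac{486}{13}$)
$G{\left(g \right)} = 1$
$K{\left(341 - -23,41 \right)} + G{\left(57 \right)} = - \frac{486}{13} + 1 = - \frac{473}{13}$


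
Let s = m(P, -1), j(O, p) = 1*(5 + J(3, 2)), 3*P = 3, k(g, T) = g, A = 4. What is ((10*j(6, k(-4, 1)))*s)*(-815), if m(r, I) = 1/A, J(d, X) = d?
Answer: -16300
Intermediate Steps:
P = 1 (P = (⅓)*3 = 1)
j(O, p) = 8 (j(O, p) = 1*(5 + 3) = 1*8 = 8)
m(r, I) = ¼ (m(r, I) = 1/4 = ¼)
s = ¼ ≈ 0.25000
((10*j(6, k(-4, 1)))*s)*(-815) = ((10*8)*(¼))*(-815) = (80*(¼))*(-815) = 20*(-815) = -16300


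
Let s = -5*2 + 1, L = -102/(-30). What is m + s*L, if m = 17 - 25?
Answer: -193/5 ≈ -38.600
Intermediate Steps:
m = -8
L = 17/5 (L = -102*(-1/30) = 17/5 ≈ 3.4000)
s = -9 (s = -10 + 1 = -9)
m + s*L = -8 - 9*17/5 = -8 - 153/5 = -193/5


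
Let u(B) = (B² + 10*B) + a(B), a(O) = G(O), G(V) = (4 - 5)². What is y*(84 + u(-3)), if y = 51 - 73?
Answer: -1408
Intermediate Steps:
G(V) = 1 (G(V) = (-1)² = 1)
a(O) = 1
y = -22
u(B) = 1 + B² + 10*B (u(B) = (B² + 10*B) + 1 = 1 + B² + 10*B)
y*(84 + u(-3)) = -22*(84 + (1 + (-3)² + 10*(-3))) = -22*(84 + (1 + 9 - 30)) = -22*(84 - 20) = -22*64 = -1408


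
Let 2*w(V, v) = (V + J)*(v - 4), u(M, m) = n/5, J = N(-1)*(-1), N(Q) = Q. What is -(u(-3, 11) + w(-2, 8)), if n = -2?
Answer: 12/5 ≈ 2.4000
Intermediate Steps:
J = 1 (J = -1*(-1) = 1)
u(M, m) = -2/5
w(V, v) = (1 + V)*(-4 + v)/2 (w(V, v) = ((V + 1)*(v - 4))/2 = ((1 + V)*(-4 + v))/2 = (1 + V)*(-4 + v)/2)
-(u(-3, 11) + w(-2, 8)) = -(-2/5 + (-2 + (1/2)*8 - 2*(-2) + (1/2)*(-2)*8)) = -(-2/5 + (-2 + 4 + 4 - 8)) = -(-2/5 - 2) = -1*(-12/5) = 12/5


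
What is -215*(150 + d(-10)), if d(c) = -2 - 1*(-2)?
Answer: -32250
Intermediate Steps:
d(c) = 0 (d(c) = -2 + 2 = 0)
-215*(150 + d(-10)) = -215*(150 + 0) = -215*150 = -32250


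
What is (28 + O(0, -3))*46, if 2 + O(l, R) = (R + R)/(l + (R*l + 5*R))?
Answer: 6072/5 ≈ 1214.4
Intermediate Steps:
O(l, R) = -2 + 2*R/(l + 5*R + R*l) (O(l, R) = -2 + (R + R)/(l + (R*l + 5*R)) = -2 + (2*R)/(l + (5*R + R*l)) = -2 + (2*R)/(l + 5*R + R*l) = -2 + 2*R/(l + 5*R + R*l))
(28 + O(0, -3))*46 = (28 + 2*(-1*0 - 4*(-3) - 1*(-3)*0)/(0 + 5*(-3) - 3*0))*46 = (28 + 2*(0 + 12 + 0)/(0 - 15 + 0))*46 = (28 + 2*12/(-15))*46 = (28 + 2*(-1/15)*12)*46 = (28 - 8/5)*46 = (132/5)*46 = 6072/5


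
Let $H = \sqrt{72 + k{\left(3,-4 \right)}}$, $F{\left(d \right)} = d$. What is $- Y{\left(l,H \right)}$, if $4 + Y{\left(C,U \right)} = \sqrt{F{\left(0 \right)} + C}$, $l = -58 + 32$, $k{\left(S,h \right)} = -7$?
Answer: $4 - i \sqrt{26} \approx 4.0 - 5.099 i$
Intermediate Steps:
$l = -26$
$H = \sqrt{65}$ ($H = \sqrt{72 - 7} = \sqrt{65} \approx 8.0623$)
$Y{\left(C,U \right)} = -4 + \sqrt{C}$ ($Y{\left(C,U \right)} = -4 + \sqrt{0 + C} = -4 + \sqrt{C}$)
$- Y{\left(l,H \right)} = - (-4 + \sqrt{-26}) = - (-4 + i \sqrt{26}) = 4 - i \sqrt{26}$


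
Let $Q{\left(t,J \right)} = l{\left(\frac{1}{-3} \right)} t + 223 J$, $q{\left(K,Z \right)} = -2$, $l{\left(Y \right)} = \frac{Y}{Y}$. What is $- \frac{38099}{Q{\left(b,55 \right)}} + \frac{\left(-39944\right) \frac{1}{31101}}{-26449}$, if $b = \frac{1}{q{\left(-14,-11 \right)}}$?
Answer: $- \frac{62678759626726}{20177318670621} \approx -3.1064$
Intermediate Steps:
$l{\left(Y \right)} = 1$
$b = - \frac{1}{2}$ ($b = \frac{1}{-2} = - \frac{1}{2} \approx -0.5$)
$Q{\left(t,J \right)} = t + 223 J$ ($Q{\left(t,J \right)} = 1 t + 223 J = t + 223 J$)
$- \frac{38099}{Q{\left(b,55 \right)}} + \frac{\left(-39944\right) \frac{1}{31101}}{-26449} = - \frac{38099}{- \frac{1}{2} + 223 \cdot 55} + \frac{\left(-39944\right) \frac{1}{31101}}{-26449} = - \frac{38099}{- \frac{1}{2} + 12265} + \left(-39944\right) \frac{1}{31101} \left(- \frac{1}{26449}\right) = - \frac{38099}{\frac{24529}{2}} - - \frac{39944}{822590349} = \left(-38099\right) \frac{2}{24529} + \frac{39944}{822590349} = - \frac{76198}{24529} + \frac{39944}{822590349} = - \frac{62678759626726}{20177318670621}$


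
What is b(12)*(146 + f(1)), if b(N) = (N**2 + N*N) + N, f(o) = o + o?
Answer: 44400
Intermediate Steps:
f(o) = 2*o
b(N) = N + 2*N**2 (b(N) = (N**2 + N**2) + N = 2*N**2 + N = N + 2*N**2)
b(12)*(146 + f(1)) = (12*(1 + 2*12))*(146 + 2*1) = (12*(1 + 24))*(146 + 2) = (12*25)*148 = 300*148 = 44400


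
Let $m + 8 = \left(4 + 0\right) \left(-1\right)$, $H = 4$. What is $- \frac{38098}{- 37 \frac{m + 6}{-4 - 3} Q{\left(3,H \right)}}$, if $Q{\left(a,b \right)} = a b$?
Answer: $\frac{133343}{1332} \approx 100.11$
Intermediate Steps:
$m = -12$ ($m = -8 + \left(4 + 0\right) \left(-1\right) = -8 + 4 \left(-1\right) = -8 - 4 = -12$)
$- \frac{38098}{- 37 \frac{m + 6}{-4 - 3} Q{\left(3,H \right)}} = - \frac{38098}{- 37 \frac{-12 + 6}{-4 - 3} \cdot 3 \cdot 4} = - \frac{38098}{- 37 \left(- \frac{6}{-7}\right) 12} = - \frac{38098}{- 37 \left(\left(-6\right) \left(- \frac{1}{7}\right)\right) 12} = - \frac{38098}{\left(-37\right) \frac{6}{7} \cdot 12} = - \frac{38098}{\left(- \frac{222}{7}\right) 12} = - \frac{38098}{- \frac{2664}{7}} = \left(-38098\right) \left(- \frac{7}{2664}\right) = \frac{133343}{1332}$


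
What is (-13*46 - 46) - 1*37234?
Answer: -37878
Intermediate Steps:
(-13*46 - 46) - 1*37234 = (-598 - 46) - 37234 = -644 - 37234 = -37878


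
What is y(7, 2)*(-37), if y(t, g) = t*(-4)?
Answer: 1036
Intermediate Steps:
y(t, g) = -4*t
y(7, 2)*(-37) = -4*7*(-37) = -28*(-37) = 1036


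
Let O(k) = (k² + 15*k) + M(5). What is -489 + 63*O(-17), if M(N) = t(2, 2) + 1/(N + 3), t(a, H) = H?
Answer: 14295/8 ≈ 1786.9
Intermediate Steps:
M(N) = 2 + 1/(3 + N) (M(N) = 2 + 1/(N + 3) = 2 + 1/(3 + N))
O(k) = 17/8 + k² + 15*k (O(k) = (k² + 15*k) + (7 + 2*5)/(3 + 5) = (k² + 15*k) + (7 + 10)/8 = (k² + 15*k) + (⅛)*17 = (k² + 15*k) + 17/8 = 17/8 + k² + 15*k)
-489 + 63*O(-17) = -489 + 63*(17/8 + (-17)² + 15*(-17)) = -489 + 63*(17/8 + 289 - 255) = -489 + 63*(289/8) = -489 + 18207/8 = 14295/8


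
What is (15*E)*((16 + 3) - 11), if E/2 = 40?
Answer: 9600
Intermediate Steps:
E = 80 (E = 2*40 = 80)
(15*E)*((16 + 3) - 11) = (15*80)*((16 + 3) - 11) = 1200*(19 - 11) = 1200*8 = 9600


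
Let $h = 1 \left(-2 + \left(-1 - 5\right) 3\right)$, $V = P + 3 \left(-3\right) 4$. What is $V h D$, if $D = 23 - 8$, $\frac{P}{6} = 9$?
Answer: $-5400$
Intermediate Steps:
$P = 54$ ($P = 6 \cdot 9 = 54$)
$D = 15$ ($D = 23 - 8 = 15$)
$V = 18$ ($V = 54 + 3 \left(-3\right) 4 = 54 - 36 = 18$)
$h = -20$ ($h = 1 \left(-2 - 18\right) = 1 \left(-20\right) = -20$)
$V h D = 18 \left(-20\right) 15 = \left(-360\right) 15 = -5400$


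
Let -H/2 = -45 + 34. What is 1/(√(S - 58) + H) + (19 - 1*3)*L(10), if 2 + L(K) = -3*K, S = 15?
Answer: (-512*√43 + 11263*I)/(√43 - 22*I) ≈ -511.96 - 0.012443*I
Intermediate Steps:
L(K) = -2 - 3*K
H = 22 (H = -2*(-45 + 34) = -2*(-11) = 22)
1/(√(S - 58) + H) + (19 - 1*3)*L(10) = 1/(√(15 - 58) + 22) + (19 - 1*3)*(-2 - 3*10) = 1/(√(-43) + 22) + (19 - 3)*(-2 - 30) = 1/(I*√43 + 22) + 16*(-32) = 1/(22 + I*√43) - 512 = -512 + 1/(22 + I*√43)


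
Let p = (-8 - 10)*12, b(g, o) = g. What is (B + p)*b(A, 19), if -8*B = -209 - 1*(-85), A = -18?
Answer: 3609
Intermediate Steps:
B = 31/2 (B = -(-209 - 1*(-85))/8 = -(-209 + 85)/8 = -1/8*(-124) = 31/2 ≈ 15.500)
p = -216 (p = -18*12 = -216)
(B + p)*b(A, 19) = (31/2 - 216)*(-18) = -401/2*(-18) = 3609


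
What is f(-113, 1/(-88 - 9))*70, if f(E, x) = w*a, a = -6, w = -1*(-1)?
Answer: -420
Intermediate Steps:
w = 1
f(E, x) = -6 (f(E, x) = 1*(-6) = -6)
f(-113, 1/(-88 - 9))*70 = -6*70 = -420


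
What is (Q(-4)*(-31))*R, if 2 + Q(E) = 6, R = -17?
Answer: 2108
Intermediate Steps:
Q(E) = 4 (Q(E) = -2 + 6 = 4)
(Q(-4)*(-31))*R = (4*(-31))*(-17) = -124*(-17) = 2108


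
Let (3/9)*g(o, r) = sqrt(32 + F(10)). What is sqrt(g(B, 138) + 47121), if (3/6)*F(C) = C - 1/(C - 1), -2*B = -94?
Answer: sqrt(47121 + sqrt(466)) ≈ 217.12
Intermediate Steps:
B = 47 (B = -1/2*(-94) = 47)
F(C) = -2/(-1 + C) + 2*C (F(C) = 2*(C - 1/(C - 1)) = 2*(C - 1/(-1 + C)) = -2/(-1 + C) + 2*C)
g(o, r) = sqrt(466) (g(o, r) = 3*sqrt(32 + 2*(-1 + 10**2 - 1*10)/(-1 + 10)) = 3*sqrt(32 + 2*(-1 + 100 - 10)/9) = 3*sqrt(32 + 2*(1/9)*89) = 3*sqrt(32 + 178/9) = 3*sqrt(466/9) = 3*(sqrt(466)/3) = sqrt(466))
sqrt(g(B, 138) + 47121) = sqrt(sqrt(466) + 47121) = sqrt(47121 + sqrt(466))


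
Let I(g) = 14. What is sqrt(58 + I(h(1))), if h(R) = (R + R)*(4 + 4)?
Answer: 6*sqrt(2) ≈ 8.4853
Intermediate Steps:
h(R) = 16*R (h(R) = (2*R)*8 = 16*R)
sqrt(58 + I(h(1))) = sqrt(58 + 14) = sqrt(72) = 6*sqrt(2)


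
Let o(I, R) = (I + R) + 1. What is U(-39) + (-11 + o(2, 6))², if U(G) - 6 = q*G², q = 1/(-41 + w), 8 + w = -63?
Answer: -401/112 ≈ -3.5804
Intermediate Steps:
w = -71 (w = -8 - 63 = -71)
o(I, R) = 1 + I + R
q = -1/112 (q = 1/(-41 - 71) = 1/(-112) = -1/112 ≈ -0.0089286)
U(G) = 6 - G²/112
U(-39) + (-11 + o(2, 6))² = (6 - 1/112*(-39)²) + (-11 + (1 + 2 + 6))² = (6 - 1/112*1521) + (-11 + 9)² = (6 - 1521/112) + (-2)² = -849/112 + 4 = -401/112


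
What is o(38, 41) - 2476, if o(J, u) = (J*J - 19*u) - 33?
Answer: -1844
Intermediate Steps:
o(J, u) = -33 + J² - 19*u (o(J, u) = (J² - 19*u) - 33 = -33 + J² - 19*u)
o(38, 41) - 2476 = (-33 + 38² - 19*41) - 2476 = (-33 + 1444 - 779) - 2476 = 632 - 2476 = -1844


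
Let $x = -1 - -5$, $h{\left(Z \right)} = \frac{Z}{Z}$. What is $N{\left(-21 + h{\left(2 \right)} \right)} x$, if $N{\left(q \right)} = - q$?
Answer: $80$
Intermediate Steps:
$h{\left(Z \right)} = 1$
$x = 4$ ($x = -1 + 5 = 4$)
$N{\left(-21 + h{\left(2 \right)} \right)} x = - (-21 + 1) 4 = \left(-1\right) \left(-20\right) 4 = 20 \cdot 4 = 80$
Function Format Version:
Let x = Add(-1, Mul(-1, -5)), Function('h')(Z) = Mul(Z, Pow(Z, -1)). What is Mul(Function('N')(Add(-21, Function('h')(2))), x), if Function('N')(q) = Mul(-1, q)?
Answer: 80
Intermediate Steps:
Function('h')(Z) = 1
x = 4 (x = Add(-1, 5) = 4)
Mul(Function('N')(Add(-21, Function('h')(2))), x) = Mul(Mul(-1, Add(-21, 1)), 4) = Mul(Mul(-1, -20), 4) = Mul(20, 4) = 80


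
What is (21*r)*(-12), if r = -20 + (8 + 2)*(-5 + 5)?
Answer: 5040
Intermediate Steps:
r = -20 (r = -20 + 10*0 = -20 + 0 = -20)
(21*r)*(-12) = (21*(-20))*(-12) = -420*(-12) = 5040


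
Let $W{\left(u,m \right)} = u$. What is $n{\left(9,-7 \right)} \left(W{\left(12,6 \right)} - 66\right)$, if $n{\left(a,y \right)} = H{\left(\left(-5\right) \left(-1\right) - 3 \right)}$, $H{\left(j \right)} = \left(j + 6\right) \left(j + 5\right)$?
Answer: $-3024$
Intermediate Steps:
$H{\left(j \right)} = \left(5 + j\right) \left(6 + j\right)$ ($H{\left(j \right)} = \left(6 + j\right) \left(5 + j\right) = \left(5 + j\right) \left(6 + j\right)$)
$n{\left(a,y \right)} = 56$ ($n{\left(a,y \right)} = 30 + \left(\left(-5\right) \left(-1\right) - 3\right)^{2} + 11 \left(\left(-5\right) \left(-1\right) - 3\right) = 30 + \left(5 - 3\right)^{2} + 11 \left(5 - 3\right) = 30 + 2^{2} + 11 \cdot 2 = 30 + 4 + 22 = 56$)
$n{\left(9,-7 \right)} \left(W{\left(12,6 \right)} - 66\right) = 56 \left(12 - 66\right) = 56 \left(-54\right) = -3024$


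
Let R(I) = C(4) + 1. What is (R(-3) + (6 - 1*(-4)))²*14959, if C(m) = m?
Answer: 3365775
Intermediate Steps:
R(I) = 5 (R(I) = 4 + 1 = 5)
(R(-3) + (6 - 1*(-4)))²*14959 = (5 + (6 - 1*(-4)))²*14959 = (5 + (6 + 4))²*14959 = (5 + 10)²*14959 = 15²*14959 = 225*14959 = 3365775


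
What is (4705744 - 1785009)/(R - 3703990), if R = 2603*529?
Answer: -2920735/2327003 ≈ -1.2551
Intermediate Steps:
R = 1376987
(4705744 - 1785009)/(R - 3703990) = (4705744 - 1785009)/(1376987 - 3703990) = 2920735/(-2327003) = 2920735*(-1/2327003) = -2920735/2327003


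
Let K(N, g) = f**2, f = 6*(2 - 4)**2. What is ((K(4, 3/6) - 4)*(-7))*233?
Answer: -932932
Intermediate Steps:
f = 24 (f = 6*(-2)**2 = 6*4 = 24)
K(N, g) = 576 (K(N, g) = 24**2 = 576)
((K(4, 3/6) - 4)*(-7))*233 = ((576 - 4)*(-7))*233 = (572*(-7))*233 = -4004*233 = -932932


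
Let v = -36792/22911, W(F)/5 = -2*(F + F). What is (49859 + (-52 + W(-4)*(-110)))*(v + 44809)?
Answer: 2004621741069/1091 ≈ 1.8374e+9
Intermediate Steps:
W(F) = -20*F (W(F) = 5*(-2*(F + F)) = 5*(-4*F) = -20*F)
v = -1752/1091 (v = -36792*1/22911 = -1752/1091 ≈ -1.6059)
(49859 + (-52 + W(-4)*(-110)))*(v + 44809) = (49859 + (-52 - 20*(-4)*(-110)))*(-1752/1091 + 44809) = (49859 + (-52 + 80*(-110)))*(48884867/1091) = (49859 + (-52 - 8800))*(48884867/1091) = (49859 - 8852)*(48884867/1091) = 41007*(48884867/1091) = 2004621741069/1091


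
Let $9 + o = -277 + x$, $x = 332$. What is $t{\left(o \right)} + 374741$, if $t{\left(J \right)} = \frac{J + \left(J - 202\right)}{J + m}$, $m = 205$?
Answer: $\frac{94059881}{251} \approx 3.7474 \cdot 10^{5}$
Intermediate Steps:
$o = 46$ ($o = -9 + \left(-277 + 332\right) = -9 + 55 = 46$)
$t{\left(J \right)} = \frac{-202 + 2 J}{205 + J}$ ($t{\left(J \right)} = \frac{J + \left(J - 202\right)}{J + 205} = \frac{J + \left(-202 + J\right)}{205 + J} = \frac{-202 + 2 J}{205 + J}$)
$t{\left(o \right)} + 374741 = \frac{2 \left(-101 + 46\right)}{205 + 46} + 374741 = 2 \cdot \frac{1}{251} \left(-55\right) + 374741 = - \frac{110}{251} + 374741 = \frac{94059881}{251}$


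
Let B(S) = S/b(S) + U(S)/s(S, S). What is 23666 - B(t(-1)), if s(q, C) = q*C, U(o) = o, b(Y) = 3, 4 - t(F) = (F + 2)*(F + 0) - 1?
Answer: 141983/6 ≈ 23664.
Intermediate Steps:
t(F) = 5 - F*(2 + F) (t(F) = 4 - ((F + 2)*(F + 0) - 1) = 4 - ((2 + F)*F - 1) = 4 - (F*(2 + F) - 1) = 4 - (-1 + F*(2 + F)) = 4 + (1 - F*(2 + F)) = 5 - F*(2 + F))
s(q, C) = C*q
B(S) = 1/S + S/3 (B(S) = S/3 + S/((S*S)) = S*(⅓) + S/(S²) = S/3 + S/S² = S/3 + 1/S = 1/S + S/3)
23666 - B(t(-1)) = 23666 - (1/(5 - 1*(-1)² - 2*(-1)) + (5 - 1*(-1)² - 2*(-1))/3) = 23666 - (1/(5 - 1*1 + 2) + (5 - 1*1 + 2)/3) = 23666 - (1/(5 - 1 + 2) + (5 - 1 + 2)/3) = 23666 - (1/6 + (⅓)*6) = 23666 - (⅙ + 2) = 23666 - 1*13/6 = 23666 - 13/6 = 141983/6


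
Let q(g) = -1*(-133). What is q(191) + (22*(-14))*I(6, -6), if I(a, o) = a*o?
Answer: 11221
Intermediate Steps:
q(g) = 133
q(191) + (22*(-14))*I(6, -6) = 133 + (22*(-14))*(6*(-6)) = 133 - 308*(-36) = 133 + 11088 = 11221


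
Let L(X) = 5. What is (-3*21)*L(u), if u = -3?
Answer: -315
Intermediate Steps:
(-3*21)*L(u) = -3*21*5 = -63*5 = -315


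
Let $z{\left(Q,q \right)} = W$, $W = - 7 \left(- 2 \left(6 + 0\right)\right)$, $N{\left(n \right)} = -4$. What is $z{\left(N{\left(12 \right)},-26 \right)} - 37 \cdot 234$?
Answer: $-8574$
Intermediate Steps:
$W = 84$ ($W = - 7 \left(\left(-2\right) 6\right) = \left(-7\right) \left(-12\right) = 84$)
$z{\left(Q,q \right)} = 84$
$z{\left(N{\left(12 \right)},-26 \right)} - 37 \cdot 234 = 84 - 37 \cdot 234 = 84 - 8658 = -8574$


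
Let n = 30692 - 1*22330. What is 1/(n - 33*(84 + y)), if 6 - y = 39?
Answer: 1/6679 ≈ 0.00014972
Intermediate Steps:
y = -33 (y = 6 - 1*39 = 6 - 39 = -33)
n = 8362 (n = 30692 - 22330 = 8362)
1/(n - 33*(84 + y)) = 1/(8362 - 33*(84 - 33)) = 1/(8362 - 33*51) = 1/(8362 - 1683) = 1/6679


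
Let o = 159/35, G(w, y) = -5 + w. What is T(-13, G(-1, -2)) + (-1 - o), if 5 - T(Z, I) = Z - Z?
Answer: -19/35 ≈ -0.54286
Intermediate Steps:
o = 159/35 (o = 159*(1/35) = 159/35 ≈ 4.5429)
T(Z, I) = 5 (T(Z, I) = 5 - (Z - Z) = 5 - 1*0 = 5 + 0 = 5)
T(-13, G(-1, -2)) + (-1 - o) = 5 + (-1 - 1*159/35) = 5 + (-1 - 159/35) = 5 - 194/35 = -19/35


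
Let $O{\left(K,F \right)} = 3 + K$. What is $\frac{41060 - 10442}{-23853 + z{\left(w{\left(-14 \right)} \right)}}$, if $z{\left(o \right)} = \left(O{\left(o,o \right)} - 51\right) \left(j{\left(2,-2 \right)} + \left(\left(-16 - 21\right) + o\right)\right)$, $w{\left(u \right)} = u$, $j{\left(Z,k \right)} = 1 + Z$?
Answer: $- \frac{10206}{6959} \approx -1.4666$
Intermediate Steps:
$z{\left(o \right)} = \left(-48 + o\right) \left(-34 + o\right)$ ($z{\left(o \right)} = \left(\left(3 + o\right) - 51\right) \left(\left(1 + 2\right) + \left(\left(-16 - 21\right) + o\right)\right) = \left(-48 + o\right) \left(3 + \left(-37 + o\right)\right) = \left(-48 + o\right) \left(-34 + o\right)$)
$\frac{41060 - 10442}{-23853 + z{\left(w{\left(-14 \right)} \right)}} = \frac{41060 - 10442}{-23853 + \left(1632 + \left(-14\right)^{2} - -1148\right)} = \frac{30618}{-23853 + \left(1632 + 196 + 1148\right)} = \frac{30618}{-23853 + 2976} = \frac{30618}{-20877} = 30618 \left(- \frac{1}{20877}\right) = - \frac{10206}{6959}$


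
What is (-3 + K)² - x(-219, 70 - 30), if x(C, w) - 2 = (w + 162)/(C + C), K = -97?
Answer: 2189663/219 ≈ 9998.5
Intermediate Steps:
x(C, w) = 2 + (162 + w)/(2*C) (x(C, w) = 2 + (w + 162)/(C + C) = 2 + (162 + w)/((2*C)) = 2 + (162 + w)*(1/(2*C)) = 2 + (162 + w)/(2*C))
(-3 + K)² - x(-219, 70 - 30) = (-3 - 97)² - (162 + (70 - 30) + 4*(-219))/(2*(-219)) = (-100)² - (-1)*(162 + 40 - 876)/(2*219) = 10000 - (-1)*(-674)/(2*219) = 10000 - 1*337/219 = 10000 - 337/219 = 2189663/219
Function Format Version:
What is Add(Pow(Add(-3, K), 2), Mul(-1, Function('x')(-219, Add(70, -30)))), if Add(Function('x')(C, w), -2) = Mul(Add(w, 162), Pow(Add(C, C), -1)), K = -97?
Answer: Rational(2189663, 219) ≈ 9998.5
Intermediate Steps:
Function('x')(C, w) = Add(2, Mul(Rational(1, 2), Pow(C, -1), Add(162, w))) (Function('x')(C, w) = Add(2, Mul(Add(w, 162), Pow(Add(C, C), -1))) = Add(2, Mul(Add(162, w), Pow(Mul(2, C), -1))) = Add(2, Mul(Add(162, w), Mul(Rational(1, 2), Pow(C, -1)))) = Add(2, Mul(Rational(1, 2), Pow(C, -1), Add(162, w))))
Add(Pow(Add(-3, K), 2), Mul(-1, Function('x')(-219, Add(70, -30)))) = Add(Pow(Add(-3, -97), 2), Mul(-1, Mul(Rational(1, 2), Pow(-219, -1), Add(162, Add(70, -30), Mul(4, -219))))) = Add(Pow(-100, 2), Mul(-1, Mul(Rational(1, 2), Rational(-1, 219), Add(162, 40, -876)))) = Add(10000, Mul(-1, Mul(Rational(1, 2), Rational(-1, 219), -674))) = Add(10000, Mul(-1, Rational(337, 219))) = Add(10000, Rational(-337, 219)) = Rational(2189663, 219)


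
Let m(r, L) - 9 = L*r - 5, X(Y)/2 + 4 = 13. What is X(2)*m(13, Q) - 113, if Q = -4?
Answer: -977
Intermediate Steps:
X(Y) = 18 (X(Y) = -8 + 2*13 = -8 + 26 = 18)
m(r, L) = 4 + L*r (m(r, L) = 9 + (L*r - 5) = 9 + (-5 + L*r) = 4 + L*r)
X(2)*m(13, Q) - 113 = 18*(4 - 4*13) - 113 = 18*(4 - 52) - 113 = 18*(-48) - 113 = -864 - 113 = -977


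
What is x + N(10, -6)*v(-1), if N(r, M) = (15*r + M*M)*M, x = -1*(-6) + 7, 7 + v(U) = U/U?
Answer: 6709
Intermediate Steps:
v(U) = -6 (v(U) = -7 + U/U = -7 + 1 = -6)
x = 13 (x = 6 + 7 = 13)
N(r, M) = M*(M**2 + 15*r) (N(r, M) = (15*r + M**2)*M = (M**2 + 15*r)*M = M*(M**2 + 15*r))
x + N(10, -6)*v(-1) = 13 - 6*((-6)**2 + 15*10)*(-6) = 13 - 6*(36 + 150)*(-6) = 13 - 6*186*(-6) = 13 - 1116*(-6) = 13 + 6696 = 6709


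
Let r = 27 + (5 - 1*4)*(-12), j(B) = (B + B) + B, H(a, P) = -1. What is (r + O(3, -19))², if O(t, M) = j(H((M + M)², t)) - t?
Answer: 81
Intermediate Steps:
j(B) = 3*B (j(B) = 2*B + B = 3*B)
O(t, M) = -3 - t (O(t, M) = 3*(-1) - t = -3 - t)
r = 15 (r = 27 + (5 - 4)*(-12) = 27 + 1*(-12) = 27 - 12 = 15)
(r + O(3, -19))² = (15 + (-3 - 1*3))² = (15 + (-3 - 3))² = (15 - 6)² = 9² = 81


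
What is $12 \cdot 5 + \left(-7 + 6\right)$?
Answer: $59$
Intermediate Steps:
$12 \cdot 5 + \left(-7 + 6\right) = 60 - 1 = 59$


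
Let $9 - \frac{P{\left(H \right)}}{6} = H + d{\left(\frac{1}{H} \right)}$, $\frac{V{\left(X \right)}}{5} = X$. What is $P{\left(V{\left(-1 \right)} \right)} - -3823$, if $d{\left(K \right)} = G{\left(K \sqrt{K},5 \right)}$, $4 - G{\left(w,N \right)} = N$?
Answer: $3913$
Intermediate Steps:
$G{\left(w,N \right)} = 4 - N$
$V{\left(X \right)} = 5 X$
$d{\left(K \right)} = -1$ ($d{\left(K \right)} = 4 - 5 = -1$)
$P{\left(H \right)} = 60 - 6 H$ ($P{\left(H \right)} = 54 - 6 \left(H - 1\right) = 54 - 6 \left(-1 + H\right) = 54 - \left(-6 + 6 H\right) = 60 - 6 H$)
$P{\left(V{\left(-1 \right)} \right)} - -3823 = \left(60 - 6 \cdot 5 \left(-1\right)\right) - -3823 = \left(60 - -30\right) + 3823 = \left(60 + 30\right) + 3823 = 90 + 3823 = 3913$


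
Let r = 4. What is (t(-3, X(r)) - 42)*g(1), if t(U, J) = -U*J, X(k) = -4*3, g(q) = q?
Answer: -78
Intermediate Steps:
X(k) = -12
t(U, J) = -J*U
(t(-3, X(r)) - 42)*g(1) = (-1*(-12)*(-3) - 42)*1 = (-36 - 42)*1 = -78*1 = -78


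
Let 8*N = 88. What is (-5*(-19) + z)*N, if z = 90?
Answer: 2035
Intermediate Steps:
N = 11 (N = (1/8)*88 = 11)
(-5*(-19) + z)*N = (-5*(-19) + 90)*11 = (95 + 90)*11 = 185*11 = 2035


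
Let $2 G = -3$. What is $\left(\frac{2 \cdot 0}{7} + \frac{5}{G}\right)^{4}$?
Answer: $\frac{10000}{81} \approx 123.46$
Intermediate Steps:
$G = - \frac{3}{2}$ ($G = \frac{1}{2} \left(-3\right) = - \frac{3}{2} \approx -1.5$)
$\left(\frac{2 \cdot 0}{7} + \frac{5}{G}\right)^{4} = \left(\frac{2 \cdot 0}{7} + \frac{5}{- \frac{3}{2}}\right)^{4} = \left(0 \cdot \frac{1}{7} + 5 \left(- \frac{2}{3}\right)\right)^{4} = \left(0 - \frac{10}{3}\right)^{4} = \left(- \frac{10}{3}\right)^{4} = \frac{10000}{81}$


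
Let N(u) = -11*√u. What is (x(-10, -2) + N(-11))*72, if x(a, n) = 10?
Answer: 720 - 792*I*√11 ≈ 720.0 - 2626.8*I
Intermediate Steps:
(x(-10, -2) + N(-11))*72 = (10 - 11*I*√11)*72 = 720 - 792*I*√11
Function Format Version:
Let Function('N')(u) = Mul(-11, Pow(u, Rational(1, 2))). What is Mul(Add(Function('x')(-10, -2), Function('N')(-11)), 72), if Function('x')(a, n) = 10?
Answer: Add(720, Mul(-792, I, Pow(11, Rational(1, 2)))) ≈ Add(720.00, Mul(-2626.8, I))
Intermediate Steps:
Mul(Add(Function('x')(-10, -2), Function('N')(-11)), 72) = Mul(Add(10, Mul(-11, Pow(-11, Rational(1, 2)))), 72) = Mul(Add(10, Mul(-11, Mul(I, Pow(11, Rational(1, 2))))), 72) = Mul(Add(10, Mul(-11, I, Pow(11, Rational(1, 2)))), 72) = Add(720, Mul(-792, I, Pow(11, Rational(1, 2))))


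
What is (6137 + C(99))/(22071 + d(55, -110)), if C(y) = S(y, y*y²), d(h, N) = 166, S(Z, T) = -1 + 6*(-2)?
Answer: 6124/22237 ≈ 0.27540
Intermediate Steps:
S(Z, T) = -13 (S(Z, T) = -1 - 12 = -13)
C(y) = -13
(6137 + C(99))/(22071 + d(55, -110)) = (6137 - 13)/(22071 + 166) = 6124/22237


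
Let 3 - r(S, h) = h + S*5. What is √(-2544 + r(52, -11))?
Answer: 3*I*√310 ≈ 52.82*I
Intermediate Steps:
r(S, h) = 3 - h - 5*S (r(S, h) = 3 - (h + S*5) = 3 - (h + 5*S) = 3 + (-h - 5*S) = 3 - h - 5*S)
√(-2544 + r(52, -11)) = √(-2544 + (3 - 1*(-11) - 5*52)) = √(-2544 + (3 + 11 - 260)) = √(-2544 - 246) = √(-2790) = 3*I*√310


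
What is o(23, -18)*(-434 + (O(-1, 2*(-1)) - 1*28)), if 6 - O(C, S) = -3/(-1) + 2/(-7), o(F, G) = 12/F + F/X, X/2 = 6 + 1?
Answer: -2238067/2254 ≈ -992.93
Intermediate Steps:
X = 14 (X = 2*(6 + 1) = 2*7 = 14)
o(F, G) = 12/F + F/14
O(C, S) = 23/7 (O(C, S) = 6 - (-3/(-1) + 2/(-7)) = 6 - (-3*(-1) + 2*(-⅐)) = 6 - (3 - 2/7) = 6 - 1*19/7 = 6 - 19/7 = 23/7)
o(23, -18)*(-434 + (O(-1, 2*(-1)) - 1*28)) = (12/23 + (1/14)*23)*(-434 + (23/7 - 1*28)) = (12*(1/23) + 23/14)*(-434 + (23/7 - 28)) = (12/23 + 23/14)*(-434 - 173/7) = (697/322)*(-3211/7) = -2238067/2254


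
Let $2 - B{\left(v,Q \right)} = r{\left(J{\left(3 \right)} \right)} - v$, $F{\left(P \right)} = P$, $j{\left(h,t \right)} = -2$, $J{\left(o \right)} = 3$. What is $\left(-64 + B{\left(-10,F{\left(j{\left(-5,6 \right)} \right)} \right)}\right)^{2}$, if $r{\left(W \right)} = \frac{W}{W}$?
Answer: $5329$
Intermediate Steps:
$r{\left(W \right)} = 1$
$B{\left(v,Q \right)} = 1 + v$ ($B{\left(v,Q \right)} = 2 - \left(1 - v\right) = 2 + \left(-1 + v\right) = 1 + v$)
$\left(-64 + B{\left(-10,F{\left(j{\left(-5,6 \right)} \right)} \right)}\right)^{2} = \left(-64 + \left(1 - 10\right)\right)^{2} = \left(-64 - 9\right)^{2} = \left(-73\right)^{2} = 5329$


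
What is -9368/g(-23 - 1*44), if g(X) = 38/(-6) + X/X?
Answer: 3513/2 ≈ 1756.5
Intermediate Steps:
g(X) = -16/3 (g(X) = 38*(-⅙) + 1 = -19/3 + 1 = -16/3)
-9368/g(-23 - 1*44) = -9368/(-16/3) = -9368*(-3/16) = 3513/2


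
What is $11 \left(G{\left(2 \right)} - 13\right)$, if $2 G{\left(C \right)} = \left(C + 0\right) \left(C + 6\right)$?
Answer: $-55$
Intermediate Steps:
$G{\left(C \right)} = \frac{C \left(6 + C\right)}{2}$ ($G{\left(C \right)} = \frac{\left(C + 0\right) \left(C + 6\right)}{2} = \frac{C \left(6 + C\right)}{2}$)
$11 \left(G{\left(2 \right)} - 13\right) = 11 \left(\frac{1}{2} \cdot 2 \left(6 + 2\right) - 13\right) = 11 \left(\frac{1}{2} \cdot 2 \cdot 8 - 13\right) = 11 \left(8 - 13\right) = 11 \left(-5\right) = -55$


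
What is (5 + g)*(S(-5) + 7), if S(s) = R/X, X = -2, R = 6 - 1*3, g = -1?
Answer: 22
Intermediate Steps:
R = 3 (R = 6 - 3 = 3)
S(s) = -3/2 (S(s) = 3/(-2) = 3*(-1/2) = -3/2)
(5 + g)*(S(-5) + 7) = (5 - 1)*(-3/2 + 7) = 4*(11/2) = 22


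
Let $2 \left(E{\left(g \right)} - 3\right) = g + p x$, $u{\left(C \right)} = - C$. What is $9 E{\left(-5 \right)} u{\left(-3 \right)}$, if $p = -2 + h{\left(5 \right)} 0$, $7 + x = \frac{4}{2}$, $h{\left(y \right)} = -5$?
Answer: $\frac{297}{2} \approx 148.5$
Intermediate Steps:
$x = -5$ ($x = -7 + \frac{4}{2} = -7 + 4 \cdot \frac{1}{2} = -7 + 2 = -5$)
$p = -2$ ($p = -2 - 0 = -2 + 0 = -2$)
$E{\left(g \right)} = 8 + \frac{g}{2}$ ($E{\left(g \right)} = 3 + \frac{g - -10}{2} = 3 + \frac{g + 10}{2} = 3 + \frac{10 + g}{2} = 3 + \left(5 + \frac{g}{2}\right) = 8 + \frac{g}{2}$)
$9 E{\left(-5 \right)} u{\left(-3 \right)} = 9 \left(8 + \frac{1}{2} \left(-5\right)\right) \left(\left(-1\right) \left(-3\right)\right) = 9 \left(8 - \frac{5}{2}\right) 3 = 9 \cdot \frac{11}{2} \cdot 3 = \frac{99}{2} \cdot 3 = \frac{297}{2}$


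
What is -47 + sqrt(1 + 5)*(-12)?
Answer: -47 - 12*sqrt(6) ≈ -76.394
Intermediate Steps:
-47 + sqrt(1 + 5)*(-12) = -47 + sqrt(6)*(-12) = -47 - 12*sqrt(6)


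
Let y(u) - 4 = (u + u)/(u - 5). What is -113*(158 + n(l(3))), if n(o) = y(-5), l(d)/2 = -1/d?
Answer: -18419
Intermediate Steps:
l(d) = -2/d (l(d) = 2*(-1/d) = -2/d)
y(u) = 4 + 2*u/(-5 + u) (y(u) = 4 + (u + u)/(u - 5) = 4 + (2*u)/(-5 + u) = 4 + 2*u/(-5 + u))
n(o) = 5 (n(o) = 2*(-10 + 3*(-5))/(-5 - 5) = 2*(-10 - 15)/(-10) = 2*(-1/10)*(-25) = 5)
-113*(158 + n(l(3))) = -113*(158 + 5) = -113*163 = -18419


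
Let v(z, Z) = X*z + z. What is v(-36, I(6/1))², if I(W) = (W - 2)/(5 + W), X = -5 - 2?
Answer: 46656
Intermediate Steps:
X = -7
I(W) = (-2 + W)/(5 + W)
v(z, Z) = -6*z (v(z, Z) = -7*z + z = -6*z)
v(-36, I(6/1))² = (-6*(-36))² = 216² = 46656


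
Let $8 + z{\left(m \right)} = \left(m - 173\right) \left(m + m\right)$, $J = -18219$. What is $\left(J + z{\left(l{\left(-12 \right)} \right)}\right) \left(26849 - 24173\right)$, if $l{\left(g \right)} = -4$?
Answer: $-44986236$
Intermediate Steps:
$z{\left(m \right)} = -8 + 2 m \left(-173 + m\right)$ ($z{\left(m \right)} = -8 + \left(m - 173\right) \left(m + m\right) = -8 + \left(-173 + m\right) 2 m = -8 + 2 m \left(-173 + m\right)$)
$\left(J + z{\left(l{\left(-12 \right)} \right)}\right) \left(26849 - 24173\right) = \left(-18219 - \left(-1376 - 32\right)\right) \left(26849 - 24173\right) = \left(-18219 + \left(-8 + 1384 + 2 \cdot 16\right)\right) 2676 = \left(-18219 + \left(-8 + 1384 + 32\right)\right) 2676 = \left(-18219 + 1408\right) 2676 = \left(-16811\right) 2676 = -44986236$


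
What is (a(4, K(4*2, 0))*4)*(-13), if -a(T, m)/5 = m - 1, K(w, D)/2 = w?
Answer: 3900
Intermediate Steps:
K(w, D) = 2*w
a(T, m) = 5 - 5*m (a(T, m) = -5*(m - 1) = -5*(-1 + m) = 5 - 5*m)
(a(4, K(4*2, 0))*4)*(-13) = ((5 - 10*4*2)*4)*(-13) = ((5 - 10*8)*4)*(-13) = ((5 - 5*16)*4)*(-13) = ((5 - 80)*4)*(-13) = -75*4*(-13) = -300*(-13) = 3900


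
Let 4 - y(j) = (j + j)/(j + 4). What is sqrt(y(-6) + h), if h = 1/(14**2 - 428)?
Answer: I*sqrt(26970)/116 ≈ 1.4157*I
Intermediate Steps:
h = -1/232 (h = 1/(196 - 428) = 1/(-232) = -1/232 ≈ -0.0043103)
y(j) = 4 - 2*j/(4 + j) (y(j) = 4 - (j + j)/(j + 4) = 4 - 2*j/(4 + j))
sqrt(y(-6) + h) = sqrt(2*(8 - 6)/(4 - 6) - 1/232) = sqrt(2*2/(-2) - 1/232) = sqrt(2*(-1/2)*2 - 1/232) = sqrt(-2 - 1/232) = sqrt(-465/232) = I*sqrt(26970)/116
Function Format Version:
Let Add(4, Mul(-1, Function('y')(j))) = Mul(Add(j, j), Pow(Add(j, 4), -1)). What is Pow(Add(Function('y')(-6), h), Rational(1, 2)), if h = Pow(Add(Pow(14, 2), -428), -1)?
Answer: Mul(Rational(1, 116), I, Pow(26970, Rational(1, 2))) ≈ Mul(1.4157, I)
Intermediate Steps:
h = Rational(-1, 232) (h = Pow(Add(196, -428), -1) = Pow(-232, -1) = Rational(-1, 232) ≈ -0.0043103)
Function('y')(j) = Add(4, Mul(-2, j, Pow(Add(4, j), -1))) (Function('y')(j) = Add(4, Mul(-1, Mul(Add(j, j), Pow(Add(j, 4), -1)))) = Add(4, Mul(-1, Mul(Mul(2, j), Pow(Add(4, j), -1)))) = Add(4, Mul(-1, Mul(2, j, Pow(Add(4, j), -1)))) = Add(4, Mul(-2, j, Pow(Add(4, j), -1))))
Pow(Add(Function('y')(-6), h), Rational(1, 2)) = Pow(Add(Mul(2, Pow(Add(4, -6), -1), Add(8, -6)), Rational(-1, 232)), Rational(1, 2)) = Pow(Add(Mul(2, Pow(-2, -1), 2), Rational(-1, 232)), Rational(1, 2)) = Pow(Add(Mul(2, Rational(-1, 2), 2), Rational(-1, 232)), Rational(1, 2)) = Pow(Add(-2, Rational(-1, 232)), Rational(1, 2)) = Pow(Rational(-465, 232), Rational(1, 2)) = Mul(Rational(1, 116), I, Pow(26970, Rational(1, 2)))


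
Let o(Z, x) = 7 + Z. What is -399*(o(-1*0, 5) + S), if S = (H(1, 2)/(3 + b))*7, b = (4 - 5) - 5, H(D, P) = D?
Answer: -1862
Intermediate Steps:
b = -6 (b = -1 - 5 = -6)
S = -7/3 (S = (1/(3 - 6))*7 = (1/(-3))*7 = (1*(-⅓))*7 = -⅓*7 = -7/3 ≈ -2.3333)
-399*(o(-1*0, 5) + S) = -399*((7 - 1*0) - 7/3) = -399*((7 + 0) - 7/3) = -399*(7 - 7/3) = -399*14/3 = -1862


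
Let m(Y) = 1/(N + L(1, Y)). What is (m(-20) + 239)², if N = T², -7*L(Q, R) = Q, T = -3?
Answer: 219780625/3844 ≈ 57175.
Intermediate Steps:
L(Q, R) = -Q/7
N = 9 (N = (-3)² = 9)
m(Y) = 7/62 (m(Y) = 1/(9 - ⅐*1) = 1/(9 - ⅐) = 1/(62/7) = 7/62)
(m(-20) + 239)² = (7/62 + 239)² = (14825/62)² = 219780625/3844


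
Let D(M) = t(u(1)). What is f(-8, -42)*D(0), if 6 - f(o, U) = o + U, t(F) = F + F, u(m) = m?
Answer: 112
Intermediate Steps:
t(F) = 2*F
D(M) = 2 (D(M) = 2*1 = 2)
f(o, U) = 6 - U - o (f(o, U) = 6 - (o + U) = 6 - (U + o) = 6 + (-U - o) = 6 - U - o)
f(-8, -42)*D(0) = (6 - 1*(-42) - 1*(-8))*2 = (6 + 42 + 8)*2 = 56*2 = 112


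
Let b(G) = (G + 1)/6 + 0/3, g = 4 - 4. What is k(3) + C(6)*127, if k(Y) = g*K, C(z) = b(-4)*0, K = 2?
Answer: 0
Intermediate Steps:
g = 0
b(G) = ⅙ + G/6 (b(G) = (1 + G)*(⅙) + 0*(⅓) = (⅙ + G/6) + 0 = ⅙ + G/6)
C(z) = 0 (C(z) = (⅙ + (⅙)*(-4))*0 = (⅙ - ⅔)*0 = -½*0 = 0)
k(Y) = 0 (k(Y) = 0*2 = 0)
k(3) + C(6)*127 = 0 + 0*127 = 0 + 0 = 0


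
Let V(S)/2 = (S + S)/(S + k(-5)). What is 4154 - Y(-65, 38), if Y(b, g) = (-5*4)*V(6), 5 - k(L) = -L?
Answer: 4234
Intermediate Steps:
k(L) = 5 + L (k(L) = 5 - (-1)*L = 5 + L)
V(S) = 4 (V(S) = 2*((S + S)/(S + (5 - 5))) = 2*((2*S)/(S + 0)) = 2*((2*S)/S) = 2*2 = 4)
Y(b, g) = -80 (Y(b, g) = -5*4*4 = -20*4 = -80)
4154 - Y(-65, 38) = 4154 - 1*(-80) = 4154 + 80 = 4234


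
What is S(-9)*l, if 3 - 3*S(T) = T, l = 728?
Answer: 2912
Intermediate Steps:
S(T) = 1 - T/3
S(-9)*l = (1 - ⅓*(-9))*728 = (1 + 3)*728 = 4*728 = 2912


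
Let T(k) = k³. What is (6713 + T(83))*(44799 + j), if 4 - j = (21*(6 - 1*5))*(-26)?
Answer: 26234396500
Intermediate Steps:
j = 550 (j = 4 - 21*(6 - 1*5)*(-26) = 4 - 21*(6 - 5)*(-26) = 4 - 21*1*(-26) = 4 - 21*(-26) = 4 - 1*(-546) = 4 + 546 = 550)
(6713 + T(83))*(44799 + j) = (6713 + 83³)*(44799 + 550) = (6713 + 571787)*45349 = 578500*45349 = 26234396500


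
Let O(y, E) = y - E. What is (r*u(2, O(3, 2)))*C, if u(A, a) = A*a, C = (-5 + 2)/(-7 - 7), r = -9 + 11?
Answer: 6/7 ≈ 0.85714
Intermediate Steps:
r = 2
C = 3/14 (C = -3/(-14) = -3*(-1/14) = 3/14 ≈ 0.21429)
(r*u(2, O(3, 2)))*C = (2*(2*(3 - 1*2)))*(3/14) = (2*(2*(3 - 2)))*(3/14) = (2*(2*1))*(3/14) = (2*2)*(3/14) = 4*(3/14) = 6/7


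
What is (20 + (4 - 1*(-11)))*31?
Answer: 1085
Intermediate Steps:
(20 + (4 - 1*(-11)))*31 = (20 + (4 + 11))*31 = (20 + 15)*31 = 35*31 = 1085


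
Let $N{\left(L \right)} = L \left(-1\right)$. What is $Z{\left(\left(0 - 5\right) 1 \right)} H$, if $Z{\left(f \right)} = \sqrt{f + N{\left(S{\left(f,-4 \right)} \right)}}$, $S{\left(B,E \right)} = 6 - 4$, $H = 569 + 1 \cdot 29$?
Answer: $598 i \sqrt{7} \approx 1582.2 i$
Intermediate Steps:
$H = 598$ ($H = 569 + 29 = 598$)
$S{\left(B,E \right)} = 2$ ($S{\left(B,E \right)} = 6 - 4 = 2$)
$N{\left(L \right)} = - L$
$Z{\left(f \right)} = \sqrt{-2 + f}$ ($Z{\left(f \right)} = \sqrt{f - 2} = \sqrt{-2 + f}$)
$Z{\left(\left(0 - 5\right) 1 \right)} H = \sqrt{-2 + \left(0 - 5\right) 1} \cdot 598 = \sqrt{-2 - 5} \cdot 598 = \sqrt{-7} \cdot 598 = i \sqrt{7} \cdot 598 = 598 i \sqrt{7}$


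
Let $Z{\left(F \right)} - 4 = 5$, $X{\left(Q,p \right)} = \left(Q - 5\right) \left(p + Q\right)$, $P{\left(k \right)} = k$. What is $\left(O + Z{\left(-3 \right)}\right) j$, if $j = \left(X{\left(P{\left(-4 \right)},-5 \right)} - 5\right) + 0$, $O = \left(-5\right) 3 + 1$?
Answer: $-380$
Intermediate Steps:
$X{\left(Q,p \right)} = \left(-5 + Q\right) \left(Q + p\right)$
$Z{\left(F \right)} = 9$ ($Z{\left(F \right)} = 4 + 5 = 9$)
$O = -14$ ($O = -15 + 1 = -14$)
$j = 76$ ($j = \left(\left(\left(-4\right)^{2} - -20 - -25 - -20\right) - 5\right) + 0 = \left(\left(16 + 20 + 25 + 20\right) - 5\right) + 0 = \left(81 - 5\right) + 0 = 76 + 0 = 76$)
$\left(O + Z{\left(-3 \right)}\right) j = \left(-14 + 9\right) 76 = \left(-5\right) 76 = -380$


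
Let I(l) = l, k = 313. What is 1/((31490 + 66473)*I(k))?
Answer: 1/30662419 ≈ 3.2613e-8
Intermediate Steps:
1/((31490 + 66473)*I(k)) = 1/((31490 + 66473)*313) = (1/313)/97963 = (1/97963)*(1/313) = 1/30662419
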